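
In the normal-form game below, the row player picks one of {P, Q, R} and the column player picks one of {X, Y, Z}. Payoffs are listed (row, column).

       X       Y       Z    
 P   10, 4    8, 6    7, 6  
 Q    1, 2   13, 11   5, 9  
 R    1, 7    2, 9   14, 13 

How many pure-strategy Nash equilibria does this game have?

2

(Q, Y): the row player gets 13 (best alternative 8); the column player gets 11 (best alternative 9). Neither deviates — NE.
(R, Z): the row player gets 14 (best alternative 7); the column player gets 13 (best alternative 9). Neither deviates — NE.
(P, X) is not a NE: the column player would switch to Y (6 > 4).
No other cell survives both best-response checks, so there are 2 pure NE.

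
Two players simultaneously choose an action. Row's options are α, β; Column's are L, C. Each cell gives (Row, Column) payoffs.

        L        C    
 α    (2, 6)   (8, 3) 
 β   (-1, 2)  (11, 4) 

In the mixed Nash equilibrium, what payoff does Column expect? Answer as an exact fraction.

Row mixes with probability p on α, chosen so Column is indifferent: 6p + 2(1−p) = 3p + 4(1−p) gives p = 2/5.
Column's expected payoff is 6·2/5 + 2·3/5 = 18/5.

18/5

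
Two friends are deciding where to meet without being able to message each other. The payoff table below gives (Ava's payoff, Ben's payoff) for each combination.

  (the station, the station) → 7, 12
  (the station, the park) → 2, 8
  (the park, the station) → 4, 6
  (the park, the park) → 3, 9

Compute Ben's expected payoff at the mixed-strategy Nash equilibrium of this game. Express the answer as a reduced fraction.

Ava mixes with probability p on the station, chosen so Ben is indifferent: 12p + 6(1−p) = 8p + 9(1−p) gives p = 3/7.
Ben's expected payoff is 12·3/7 + 6·4/7 = 60/7.

60/7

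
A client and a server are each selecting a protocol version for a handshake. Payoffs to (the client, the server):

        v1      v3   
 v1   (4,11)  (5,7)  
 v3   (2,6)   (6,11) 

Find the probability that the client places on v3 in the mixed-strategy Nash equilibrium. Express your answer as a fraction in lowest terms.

The client's mix p on v1 must make the server indifferent between v1 and v3.
The server's payoff from v1: 11p + 6(1−p). From v3: 7p + 11(1−p).
Set equal: 4p = 5(1−p) → p = 5/9.
Probability on v3 is 1 − 5/9 = 4/9.

4/9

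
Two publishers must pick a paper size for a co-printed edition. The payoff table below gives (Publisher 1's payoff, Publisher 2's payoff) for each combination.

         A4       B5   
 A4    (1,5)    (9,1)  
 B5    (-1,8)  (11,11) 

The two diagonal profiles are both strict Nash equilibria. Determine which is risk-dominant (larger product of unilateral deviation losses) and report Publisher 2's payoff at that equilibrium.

At both A4: Publisher 1 loses 1 − (-1) = 2 by deviating; Publisher 2 loses 5 − 1 = 4. Product = 2·4 = 8.
At both B5: Publisher 1 loses 11 − 9 = 2 by deviating; Publisher 2 loses 11 − 8 = 3. Product = 2·3 = 6.
8 > 6, so both A4 is risk-dominant. Publisher 2's payoff there is 5.

5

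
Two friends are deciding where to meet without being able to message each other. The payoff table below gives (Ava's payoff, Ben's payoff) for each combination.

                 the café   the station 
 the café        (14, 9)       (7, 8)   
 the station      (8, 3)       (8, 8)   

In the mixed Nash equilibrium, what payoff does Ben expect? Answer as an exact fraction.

8

Ava mixes with probability p on the café, chosen so Ben is indifferent: 9p + 3(1−p) = 8p + 8(1−p) gives p = 5/6.
Ben's expected payoff is 9·5/6 + 3·1/6 = 8.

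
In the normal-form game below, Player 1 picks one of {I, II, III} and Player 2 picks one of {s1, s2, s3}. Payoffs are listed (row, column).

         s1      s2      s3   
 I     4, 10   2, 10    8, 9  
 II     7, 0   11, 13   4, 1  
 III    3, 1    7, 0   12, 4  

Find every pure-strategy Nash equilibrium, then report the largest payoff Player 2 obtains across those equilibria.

13

(II, s2) is a pure NE (Player 1: 11 ≥ 7; Player 2: 13 ≥ 1). Player 2 gets 13.
(III, s3) is a pure NE (Player 1: 12 ≥ 8; Player 2: 4 ≥ 1). Player 2 gets 4.
Every other cell has a profitable deviation for at least one player. Highest of {13, 4} is 13.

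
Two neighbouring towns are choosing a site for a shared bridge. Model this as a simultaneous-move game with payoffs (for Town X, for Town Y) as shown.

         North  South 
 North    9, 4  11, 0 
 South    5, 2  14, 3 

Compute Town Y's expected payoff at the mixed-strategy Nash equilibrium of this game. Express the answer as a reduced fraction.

12/5

Town X mixes with probability p on North, chosen so Town Y is indifferent: 4p + 2(1−p) = 0p + 3(1−p) gives p = 1/5.
Town Y's expected payoff is 4·1/5 + 2·4/5 = 12/5.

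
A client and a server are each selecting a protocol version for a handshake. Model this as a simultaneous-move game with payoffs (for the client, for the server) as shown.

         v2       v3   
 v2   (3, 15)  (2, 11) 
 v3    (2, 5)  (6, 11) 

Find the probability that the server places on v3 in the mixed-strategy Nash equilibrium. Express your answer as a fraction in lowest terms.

The server's mix q on v2 must make the client indifferent between v2 and v3.
The client's payoff from v2: 3q + 2(1−q). From v3: 2q + 6(1−q).
Set equal: 1q = 4(1−q) → q = 4/5.
Probability on v3 is 1 − 4/5 = 1/5.

1/5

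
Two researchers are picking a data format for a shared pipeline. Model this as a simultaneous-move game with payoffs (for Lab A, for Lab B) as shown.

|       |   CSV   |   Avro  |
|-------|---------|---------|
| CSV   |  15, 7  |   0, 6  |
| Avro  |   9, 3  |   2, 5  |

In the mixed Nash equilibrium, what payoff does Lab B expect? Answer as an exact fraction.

Lab A mixes with probability p on CSV, chosen so Lab B is indifferent: 7p + 3(1−p) = 6p + 5(1−p) gives p = 2/3.
Lab B's expected payoff is 7·2/3 + 3·1/3 = 17/3.

17/3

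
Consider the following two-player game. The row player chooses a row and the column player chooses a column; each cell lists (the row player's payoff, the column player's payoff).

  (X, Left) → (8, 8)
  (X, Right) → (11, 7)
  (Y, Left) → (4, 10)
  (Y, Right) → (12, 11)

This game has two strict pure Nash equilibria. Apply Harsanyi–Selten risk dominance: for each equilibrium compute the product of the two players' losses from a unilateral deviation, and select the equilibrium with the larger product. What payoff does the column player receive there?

8

At (X, Left): the row player loses 8 − 4 = 4 by deviating; the column player loses 8 − 7 = 1. Product = 4·1 = 4.
At (Y, Right): the row player loses 12 − 11 = 1 by deviating; the column player loses 11 − 10 = 1. Product = 1·1 = 1.
4 > 1, so (X, Left) is risk-dominant. The column player's payoff there is 8.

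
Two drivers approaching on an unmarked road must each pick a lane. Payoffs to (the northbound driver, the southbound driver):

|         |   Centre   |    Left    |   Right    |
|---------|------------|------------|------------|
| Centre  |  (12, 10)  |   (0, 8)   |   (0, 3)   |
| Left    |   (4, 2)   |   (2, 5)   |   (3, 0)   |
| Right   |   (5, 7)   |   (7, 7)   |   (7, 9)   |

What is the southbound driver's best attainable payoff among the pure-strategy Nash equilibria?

Both Centre is a pure NE (the northbound driver: 12 ≥ 5; the southbound driver: 10 ≥ 8). The southbound driver gets 10.
Both Right is a pure NE (the northbound driver: 7 ≥ 3; the southbound driver: 9 ≥ 7). The southbound driver gets 9.
Every other cell has a profitable deviation for at least one player. Highest of {10, 9} is 10.

10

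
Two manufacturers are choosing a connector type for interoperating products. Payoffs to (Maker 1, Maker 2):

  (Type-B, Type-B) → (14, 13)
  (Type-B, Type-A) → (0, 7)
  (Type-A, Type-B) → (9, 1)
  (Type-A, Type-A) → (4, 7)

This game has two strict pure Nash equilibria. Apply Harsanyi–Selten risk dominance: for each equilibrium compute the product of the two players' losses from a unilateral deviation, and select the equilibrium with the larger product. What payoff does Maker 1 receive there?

14

At both Type-B: Maker 1 loses 14 − 9 = 5 by deviating; Maker 2 loses 13 − 7 = 6. Product = 5·6 = 30.
At both Type-A: Maker 1 loses 4 − 0 = 4 by deviating; Maker 2 loses 7 − 1 = 6. Product = 4·6 = 24.
30 > 24, so both Type-B is risk-dominant. Maker 1's payoff there is 14.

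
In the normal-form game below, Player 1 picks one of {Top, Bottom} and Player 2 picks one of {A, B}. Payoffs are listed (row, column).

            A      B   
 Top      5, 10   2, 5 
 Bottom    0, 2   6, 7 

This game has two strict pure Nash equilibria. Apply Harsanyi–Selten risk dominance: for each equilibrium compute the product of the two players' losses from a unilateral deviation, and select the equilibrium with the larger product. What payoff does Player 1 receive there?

5

At (Top, A): Player 1 loses 5 − 0 = 5 by deviating; Player 2 loses 10 − 5 = 5. Product = 5·5 = 25.
At (Bottom, B): Player 1 loses 6 − 2 = 4 by deviating; Player 2 loses 7 − 2 = 5. Product = 4·5 = 20.
25 > 20, so (Top, A) is risk-dominant. Player 1's payoff there is 5.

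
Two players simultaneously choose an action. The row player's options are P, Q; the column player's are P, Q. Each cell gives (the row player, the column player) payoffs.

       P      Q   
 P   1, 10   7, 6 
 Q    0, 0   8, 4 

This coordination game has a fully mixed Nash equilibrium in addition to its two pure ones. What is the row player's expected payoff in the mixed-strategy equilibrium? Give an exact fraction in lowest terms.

4

The column player mixes with probability q on P, chosen so the row player is indifferent: 1q + 7(1−q) = 0q + 8(1−q) gives q = 1/2.
The row player's expected payoff (from either row, since indifferent) is 1·1/2 + 7·1/2 = 4.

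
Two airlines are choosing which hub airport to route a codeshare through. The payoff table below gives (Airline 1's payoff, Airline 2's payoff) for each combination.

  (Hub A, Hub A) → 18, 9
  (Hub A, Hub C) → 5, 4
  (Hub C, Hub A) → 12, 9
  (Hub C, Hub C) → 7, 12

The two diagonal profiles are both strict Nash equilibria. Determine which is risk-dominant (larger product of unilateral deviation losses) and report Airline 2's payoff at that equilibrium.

At both Hub A: Airline 1 loses 18 − 12 = 6 by deviating; Airline 2 loses 9 − 4 = 5. Product = 6·5 = 30.
At both Hub C: Airline 1 loses 7 − 5 = 2 by deviating; Airline 2 loses 12 − 9 = 3. Product = 2·3 = 6.
30 > 6, so both Hub A is risk-dominant. Airline 2's payoff there is 9.

9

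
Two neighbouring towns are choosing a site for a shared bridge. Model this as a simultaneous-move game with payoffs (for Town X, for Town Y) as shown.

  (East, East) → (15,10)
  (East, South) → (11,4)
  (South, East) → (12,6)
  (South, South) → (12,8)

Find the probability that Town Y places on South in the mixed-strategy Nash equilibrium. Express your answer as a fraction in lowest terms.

Town Y's mix q on East must make Town X indifferent between East and South.
Town X's payoff from East: 15q + 11(1−q). From South: 12q + 12(1−q).
Set equal: 3q = 1(1−q) → q = 1/4.
Probability on South is 1 − 1/4 = 3/4.

3/4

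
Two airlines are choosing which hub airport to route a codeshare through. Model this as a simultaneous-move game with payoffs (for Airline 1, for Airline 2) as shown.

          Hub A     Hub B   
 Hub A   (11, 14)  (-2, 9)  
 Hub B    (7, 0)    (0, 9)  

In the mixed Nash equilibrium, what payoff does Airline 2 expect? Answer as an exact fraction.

9

Airline 1 mixes with probability p on Hub A, chosen so Airline 2 is indifferent: 14p + 0(1−p) = 9p + 9(1−p) gives p = 9/14.
Airline 2's expected payoff is 14·9/14 + 0·5/14 = 9.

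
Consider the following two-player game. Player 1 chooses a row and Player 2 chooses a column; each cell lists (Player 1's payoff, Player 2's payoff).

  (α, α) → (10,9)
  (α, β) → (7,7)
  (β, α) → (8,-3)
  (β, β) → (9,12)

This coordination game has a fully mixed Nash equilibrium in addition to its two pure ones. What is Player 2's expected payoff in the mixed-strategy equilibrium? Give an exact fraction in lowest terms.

129/17

Player 1 mixes with probability p on α, chosen so Player 2 is indifferent: 9p + (-3)(1−p) = 7p + 12(1−p) gives p = 15/17.
Player 2's expected payoff is 9·15/17 + (-3)·2/17 = 129/17.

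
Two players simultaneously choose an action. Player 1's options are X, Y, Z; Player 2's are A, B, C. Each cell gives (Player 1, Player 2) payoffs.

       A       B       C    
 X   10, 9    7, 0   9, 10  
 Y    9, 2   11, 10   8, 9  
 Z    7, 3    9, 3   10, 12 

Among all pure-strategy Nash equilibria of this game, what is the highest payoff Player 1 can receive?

(Y, B) is a pure NE (Player 1: 11 ≥ 9; Player 2: 10 ≥ 9). Player 1 gets 11.
(Z, C) is a pure NE (Player 1: 10 ≥ 9; Player 2: 12 ≥ 3). Player 1 gets 10.
Every other cell has a profitable deviation for at least one player. Highest of {11, 10} is 11.

11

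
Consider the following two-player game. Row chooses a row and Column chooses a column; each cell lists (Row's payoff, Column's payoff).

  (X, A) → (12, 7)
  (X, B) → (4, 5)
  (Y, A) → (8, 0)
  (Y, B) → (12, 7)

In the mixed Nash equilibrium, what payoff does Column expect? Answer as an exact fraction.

49/9

Row mixes with probability p on X, chosen so Column is indifferent: 7p + 0(1−p) = 5p + 7(1−p) gives p = 7/9.
Column's expected payoff is 7·7/9 + 0·2/9 = 49/9.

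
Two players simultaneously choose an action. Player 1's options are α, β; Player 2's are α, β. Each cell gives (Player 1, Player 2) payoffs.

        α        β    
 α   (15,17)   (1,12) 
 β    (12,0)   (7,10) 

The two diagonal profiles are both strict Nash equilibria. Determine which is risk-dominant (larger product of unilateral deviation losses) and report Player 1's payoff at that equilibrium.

At both α: Player 1 loses 15 − 12 = 3 by deviating; Player 2 loses 17 − 12 = 5. Product = 3·5 = 15.
At both β: Player 1 loses 7 − 1 = 6 by deviating; Player 2 loses 10 − 0 = 10. Product = 6·10 = 60.
60 > 15, so both β is risk-dominant. Player 1's payoff there is 7.

7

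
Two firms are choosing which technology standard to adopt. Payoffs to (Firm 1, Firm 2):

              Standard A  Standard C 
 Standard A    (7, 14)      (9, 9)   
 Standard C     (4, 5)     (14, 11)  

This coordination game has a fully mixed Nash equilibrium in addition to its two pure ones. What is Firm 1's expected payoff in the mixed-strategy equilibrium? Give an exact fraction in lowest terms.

31/4

Firm 2 mixes with probability q on Standard A, chosen so Firm 1 is indifferent: 7q + 9(1−q) = 4q + 14(1−q) gives q = 5/8.
Firm 1's expected payoff (from either row, since indifferent) is 7·5/8 + 9·3/8 = 31/4.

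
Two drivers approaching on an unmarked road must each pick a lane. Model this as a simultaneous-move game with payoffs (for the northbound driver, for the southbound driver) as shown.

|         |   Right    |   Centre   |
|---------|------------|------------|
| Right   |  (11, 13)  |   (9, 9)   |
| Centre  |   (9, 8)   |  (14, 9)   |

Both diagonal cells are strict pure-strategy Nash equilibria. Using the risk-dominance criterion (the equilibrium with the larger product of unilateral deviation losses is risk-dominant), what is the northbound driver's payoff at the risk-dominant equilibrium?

At both Right: the northbound driver loses 11 − 9 = 2 by deviating; the southbound driver loses 13 − 9 = 4. Product = 2·4 = 8.
At both Centre: the northbound driver loses 14 − 9 = 5 by deviating; the southbound driver loses 9 − 8 = 1. Product = 5·1 = 5.
8 > 5, so both Right is risk-dominant. The northbound driver's payoff there is 11.

11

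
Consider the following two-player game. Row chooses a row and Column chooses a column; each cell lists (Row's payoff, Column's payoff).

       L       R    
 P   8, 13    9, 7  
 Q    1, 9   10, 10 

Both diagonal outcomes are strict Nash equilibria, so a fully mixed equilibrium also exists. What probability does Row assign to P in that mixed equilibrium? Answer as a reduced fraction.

1/7

Row's mix p on P must make Column indifferent between L and R.
Column's payoff from L: 13p + 9(1−p). From R: 7p + 10(1−p).
Set equal: 6p = 1(1−p) → p = 1/7.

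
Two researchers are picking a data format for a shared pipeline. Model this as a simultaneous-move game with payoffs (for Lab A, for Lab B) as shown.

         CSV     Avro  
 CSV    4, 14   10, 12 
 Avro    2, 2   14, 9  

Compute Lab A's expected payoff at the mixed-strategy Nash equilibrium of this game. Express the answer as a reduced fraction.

Lab B mixes with probability q on CSV, chosen so Lab A is indifferent: 4q + 10(1−q) = 2q + 14(1−q) gives q = 2/3.
Lab A's expected payoff (from either row, since indifferent) is 4·2/3 + 10·1/3 = 6.

6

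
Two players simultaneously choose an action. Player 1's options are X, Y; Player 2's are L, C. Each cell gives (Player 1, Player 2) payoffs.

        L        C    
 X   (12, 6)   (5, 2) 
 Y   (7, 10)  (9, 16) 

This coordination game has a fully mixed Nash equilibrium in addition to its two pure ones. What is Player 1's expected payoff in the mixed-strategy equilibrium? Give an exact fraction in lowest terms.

73/9

Player 2 mixes with probability q on L, chosen so Player 1 is indifferent: 12q + 5(1−q) = 7q + 9(1−q) gives q = 4/9.
Player 1's expected payoff (from either row, since indifferent) is 12·4/9 + 5·5/9 = 73/9.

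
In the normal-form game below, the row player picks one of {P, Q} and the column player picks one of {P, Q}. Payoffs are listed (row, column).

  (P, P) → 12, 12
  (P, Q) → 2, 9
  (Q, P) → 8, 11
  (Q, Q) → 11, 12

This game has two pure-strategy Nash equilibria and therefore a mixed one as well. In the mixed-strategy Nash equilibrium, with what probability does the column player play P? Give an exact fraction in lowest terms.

9/13

The column player's mix q on P must make the row player indifferent between P and Q.
The row player's payoff from P: 12q + 2(1−q). From Q: 8q + 11(1−q).
Set equal: 4q = 9(1−q) → q = 9/13.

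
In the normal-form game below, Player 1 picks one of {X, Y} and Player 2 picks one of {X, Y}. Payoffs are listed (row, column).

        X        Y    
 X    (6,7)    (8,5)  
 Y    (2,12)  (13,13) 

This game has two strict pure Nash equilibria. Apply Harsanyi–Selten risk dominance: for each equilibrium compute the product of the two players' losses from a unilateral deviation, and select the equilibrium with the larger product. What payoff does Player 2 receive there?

7

At both X: Player 1 loses 6 − 2 = 4 by deviating; Player 2 loses 7 − 5 = 2. Product = 4·2 = 8.
At both Y: Player 1 loses 13 − 8 = 5 by deviating; Player 2 loses 13 − 12 = 1. Product = 5·1 = 5.
8 > 5, so both X is risk-dominant. Player 2's payoff there is 7.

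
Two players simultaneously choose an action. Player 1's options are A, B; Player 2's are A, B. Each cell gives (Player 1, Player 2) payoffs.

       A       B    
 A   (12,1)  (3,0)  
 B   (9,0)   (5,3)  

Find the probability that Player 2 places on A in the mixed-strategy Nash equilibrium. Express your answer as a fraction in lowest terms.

Player 2's mix q on A must make Player 1 indifferent between A and B.
Player 1's payoff from A: 12q + 3(1−q). From B: 9q + 5(1−q).
Set equal: 3q = 2(1−q) → q = 2/5.

2/5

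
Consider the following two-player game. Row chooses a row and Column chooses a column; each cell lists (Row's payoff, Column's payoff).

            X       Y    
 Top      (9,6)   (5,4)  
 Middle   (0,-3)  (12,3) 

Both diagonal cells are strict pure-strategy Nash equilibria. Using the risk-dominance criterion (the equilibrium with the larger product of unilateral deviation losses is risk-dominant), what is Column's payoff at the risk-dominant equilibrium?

3

At (Top, X): Row loses 9 − 0 = 9 by deviating; Column loses 6 − 4 = 2. Product = 9·2 = 18.
At (Middle, Y): Row loses 12 − 5 = 7 by deviating; Column loses 3 − (-3) = 6. Product = 7·6 = 42.
42 > 18, so (Middle, Y) is risk-dominant. Column's payoff there is 3.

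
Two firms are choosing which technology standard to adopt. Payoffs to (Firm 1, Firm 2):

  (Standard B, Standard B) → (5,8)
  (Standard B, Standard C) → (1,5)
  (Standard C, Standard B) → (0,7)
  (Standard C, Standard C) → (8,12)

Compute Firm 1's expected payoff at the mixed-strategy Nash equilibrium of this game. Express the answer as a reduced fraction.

Firm 2 mixes with probability q on Standard B, chosen so Firm 1 is indifferent: 5q + 1(1−q) = 0q + 8(1−q) gives q = 7/12.
Firm 1's expected payoff (from either row, since indifferent) is 5·7/12 + 1·5/12 = 10/3.

10/3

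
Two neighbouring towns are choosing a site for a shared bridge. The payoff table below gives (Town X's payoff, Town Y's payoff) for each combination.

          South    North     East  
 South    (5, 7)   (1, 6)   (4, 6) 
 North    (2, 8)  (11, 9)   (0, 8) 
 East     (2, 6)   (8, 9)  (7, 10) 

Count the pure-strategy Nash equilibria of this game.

3

Both South: Town X gets 5 (best alternative 2); Town Y gets 7 (best alternative 6). Neither deviates — NE.
Both North: Town X gets 11 (best alternative 8); Town Y gets 9 (best alternative 8). Neither deviates — NE.
Both East: Town X gets 7 (best alternative 4); Town Y gets 10 (best alternative 9). Neither deviates — NE.
(North, South) is not a NE: Town X would switch to South (5 > 2).
No other cell survives both best-response checks, so there are 3 pure NE.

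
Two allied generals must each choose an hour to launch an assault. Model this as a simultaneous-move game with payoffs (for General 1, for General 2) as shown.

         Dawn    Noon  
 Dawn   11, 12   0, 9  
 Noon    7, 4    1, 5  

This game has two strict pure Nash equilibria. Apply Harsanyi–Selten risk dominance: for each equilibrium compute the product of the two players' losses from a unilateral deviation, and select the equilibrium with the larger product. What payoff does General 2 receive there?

At both Dawn: General 1 loses 11 − 7 = 4 by deviating; General 2 loses 12 − 9 = 3. Product = 4·3 = 12.
At both Noon: General 1 loses 1 − 0 = 1 by deviating; General 2 loses 5 − 4 = 1. Product = 1·1 = 1.
12 > 1, so both Dawn is risk-dominant. General 2's payoff there is 12.

12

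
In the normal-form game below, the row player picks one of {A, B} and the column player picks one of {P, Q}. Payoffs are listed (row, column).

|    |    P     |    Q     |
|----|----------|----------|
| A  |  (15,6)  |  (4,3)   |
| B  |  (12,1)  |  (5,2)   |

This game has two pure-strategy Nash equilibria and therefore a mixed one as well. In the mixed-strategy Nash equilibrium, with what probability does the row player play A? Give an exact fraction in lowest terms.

The row player's mix p on A must make the column player indifferent between P and Q.
The column player's payoff from P: 6p + 1(1−p). From Q: 3p + 2(1−p).
Set equal: 3p = 1(1−p) → p = 1/4.

1/4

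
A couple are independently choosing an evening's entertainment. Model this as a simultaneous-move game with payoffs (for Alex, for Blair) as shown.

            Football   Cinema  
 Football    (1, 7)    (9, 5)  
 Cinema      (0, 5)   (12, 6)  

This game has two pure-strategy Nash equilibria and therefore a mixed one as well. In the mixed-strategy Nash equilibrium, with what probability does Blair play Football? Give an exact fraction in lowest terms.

3/4

Blair's mix q on Football must make Alex indifferent between Football and Cinema.
Alex's payoff from Football: 1q + 9(1−q). From Cinema: 0q + 12(1−q).
Set equal: 1q = 3(1−q) → q = 3/4.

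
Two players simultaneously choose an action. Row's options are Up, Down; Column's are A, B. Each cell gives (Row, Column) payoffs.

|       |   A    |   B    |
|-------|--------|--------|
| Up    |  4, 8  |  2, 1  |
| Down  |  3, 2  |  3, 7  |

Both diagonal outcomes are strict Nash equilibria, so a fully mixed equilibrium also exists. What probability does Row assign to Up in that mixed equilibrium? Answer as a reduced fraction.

Row's mix p on Up must make Column indifferent between A and B.
Column's payoff from A: 8p + 2(1−p). From B: 1p + 7(1−p).
Set equal: 7p = 5(1−p) → p = 5/12.

5/12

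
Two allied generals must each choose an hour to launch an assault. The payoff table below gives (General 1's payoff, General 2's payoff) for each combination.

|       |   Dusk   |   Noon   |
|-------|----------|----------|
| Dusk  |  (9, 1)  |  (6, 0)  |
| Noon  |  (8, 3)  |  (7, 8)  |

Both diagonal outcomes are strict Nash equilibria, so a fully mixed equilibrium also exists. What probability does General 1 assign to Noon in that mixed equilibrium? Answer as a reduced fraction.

General 1's mix p on Dusk must make General 2 indifferent between Dusk and Noon.
General 2's payoff from Dusk: 1p + 3(1−p). From Noon: 0p + 8(1−p).
Set equal: 1p = 5(1−p) → p = 5/6.
Probability on Noon is 1 − 5/6 = 1/6.

1/6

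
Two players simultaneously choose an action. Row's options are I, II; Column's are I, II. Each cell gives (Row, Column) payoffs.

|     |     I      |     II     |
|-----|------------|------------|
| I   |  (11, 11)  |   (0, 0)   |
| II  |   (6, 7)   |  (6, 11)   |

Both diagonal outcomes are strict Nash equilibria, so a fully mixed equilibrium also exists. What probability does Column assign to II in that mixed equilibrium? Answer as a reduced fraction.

Column's mix q on I must make Row indifferent between I and II.
Row's payoff from I: 11q + 0(1−q). From II: 6q + 6(1−q).
Set equal: 5q = 6(1−q) → q = 6/11.
Probability on II is 1 − 6/11 = 5/11.

5/11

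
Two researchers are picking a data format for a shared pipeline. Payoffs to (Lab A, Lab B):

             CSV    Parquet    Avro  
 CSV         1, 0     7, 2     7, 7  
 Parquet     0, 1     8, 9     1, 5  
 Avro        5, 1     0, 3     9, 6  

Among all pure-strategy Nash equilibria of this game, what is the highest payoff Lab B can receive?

9

Both Parquet is a pure NE (Lab A: 8 ≥ 7; Lab B: 9 ≥ 5). Lab B gets 9.
Both Avro is a pure NE (Lab A: 9 ≥ 7; Lab B: 6 ≥ 3). Lab B gets 6.
Every other cell has a profitable deviation for at least one player. Highest of {9, 6} is 9.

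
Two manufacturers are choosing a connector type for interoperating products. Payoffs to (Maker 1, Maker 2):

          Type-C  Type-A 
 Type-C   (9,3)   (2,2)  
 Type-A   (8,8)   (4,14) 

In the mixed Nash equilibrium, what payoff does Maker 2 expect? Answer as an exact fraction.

Maker 1 mixes with probability p on Type-C, chosen so Maker 2 is indifferent: 3p + 8(1−p) = 2p + 14(1−p) gives p = 6/7.
Maker 2's expected payoff is 3·6/7 + 8·1/7 = 26/7.

26/7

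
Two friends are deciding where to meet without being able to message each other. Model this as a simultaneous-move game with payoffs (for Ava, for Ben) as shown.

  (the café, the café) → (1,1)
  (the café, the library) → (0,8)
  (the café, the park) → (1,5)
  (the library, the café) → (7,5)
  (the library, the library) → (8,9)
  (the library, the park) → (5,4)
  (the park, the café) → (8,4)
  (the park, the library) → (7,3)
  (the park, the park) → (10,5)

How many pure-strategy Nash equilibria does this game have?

Both the library: Ava gets 8 (best alternative 7); Ben gets 9 (best alternative 5). Neither deviates — NE.
Both the park: Ava gets 10 (best alternative 5); Ben gets 5 (best alternative 4). Neither deviates — NE.
Both the café is not a NE: Ava would switch to the park (8 > 1).
No other cell survives both best-response checks, so there are 2 pure NE.

2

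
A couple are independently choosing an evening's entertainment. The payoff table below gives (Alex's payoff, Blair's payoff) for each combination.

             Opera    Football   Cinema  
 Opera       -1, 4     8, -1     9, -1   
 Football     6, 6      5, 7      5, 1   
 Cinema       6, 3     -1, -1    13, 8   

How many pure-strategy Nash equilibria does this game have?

Both Cinema: Alex gets 13 (best alternative 9); Blair gets 8 (best alternative 3). Neither deviates — NE.
Both Football is not a NE: Alex would switch to Opera (8 > 5).
No other cell survives both best-response checks, so there is 1 pure NE.

1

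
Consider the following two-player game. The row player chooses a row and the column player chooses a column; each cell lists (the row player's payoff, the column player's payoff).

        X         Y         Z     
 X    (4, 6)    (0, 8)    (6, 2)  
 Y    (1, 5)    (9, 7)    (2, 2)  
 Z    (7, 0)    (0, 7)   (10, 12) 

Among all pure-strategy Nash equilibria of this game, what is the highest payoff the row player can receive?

Both Y is a pure NE (the row player: 9 ≥ 0; the column player: 7 ≥ 5). The row player gets 9.
Both Z is a pure NE (the row player: 10 ≥ 6; the column player: 12 ≥ 7). The row player gets 10.
Every other cell has a profitable deviation for at least one player. Highest of {9, 10} is 10.

10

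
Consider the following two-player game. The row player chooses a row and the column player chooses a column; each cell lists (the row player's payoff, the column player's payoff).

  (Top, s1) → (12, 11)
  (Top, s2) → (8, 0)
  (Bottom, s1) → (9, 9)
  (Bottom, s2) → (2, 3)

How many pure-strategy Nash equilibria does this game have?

1

(Top, s1): the row player gets 12 (best alternative 9); the column player gets 11 (best alternative 0). Neither deviates — NE.
(Bottom, s2) is not a NE: the row player would switch to Top (8 > 2).
No other cell survives both best-response checks, so there is 1 pure NE.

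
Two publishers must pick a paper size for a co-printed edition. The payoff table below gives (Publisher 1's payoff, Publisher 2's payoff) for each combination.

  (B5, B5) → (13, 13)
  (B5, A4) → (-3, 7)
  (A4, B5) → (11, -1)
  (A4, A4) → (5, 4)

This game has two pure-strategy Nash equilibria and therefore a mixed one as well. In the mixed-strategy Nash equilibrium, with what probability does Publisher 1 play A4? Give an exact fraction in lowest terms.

6/11

Publisher 1's mix p on B5 must make Publisher 2 indifferent between B5 and A4.
Publisher 2's payoff from B5: 13p + (-1)(1−p). From A4: 7p + 4(1−p).
Set equal: 6p = 5(1−p) → p = 5/11.
Probability on A4 is 1 − 5/11 = 6/11.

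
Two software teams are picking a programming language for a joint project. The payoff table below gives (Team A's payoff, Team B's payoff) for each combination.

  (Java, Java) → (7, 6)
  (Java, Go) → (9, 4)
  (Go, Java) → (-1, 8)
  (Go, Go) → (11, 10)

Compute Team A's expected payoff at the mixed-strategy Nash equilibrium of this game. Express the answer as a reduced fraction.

Team B mixes with probability q on Java, chosen so Team A is indifferent: 7q + 9(1−q) = (-1)q + 11(1−q) gives q = 1/5.
Team A's expected payoff (from either row, since indifferent) is 7·1/5 + 9·4/5 = 43/5.

43/5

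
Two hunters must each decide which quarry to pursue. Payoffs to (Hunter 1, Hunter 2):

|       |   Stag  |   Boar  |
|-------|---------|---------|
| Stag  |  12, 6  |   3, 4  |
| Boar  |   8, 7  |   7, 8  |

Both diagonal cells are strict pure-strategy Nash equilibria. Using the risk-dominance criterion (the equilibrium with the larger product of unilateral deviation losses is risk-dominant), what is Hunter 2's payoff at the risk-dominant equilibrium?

At both Stag: Hunter 1 loses 12 − 8 = 4 by deviating; Hunter 2 loses 6 − 4 = 2. Product = 4·2 = 8.
At both Boar: Hunter 1 loses 7 − 3 = 4 by deviating; Hunter 2 loses 8 − 7 = 1. Product = 4·1 = 4.
8 > 4, so both Stag is risk-dominant. Hunter 2's payoff there is 6.

6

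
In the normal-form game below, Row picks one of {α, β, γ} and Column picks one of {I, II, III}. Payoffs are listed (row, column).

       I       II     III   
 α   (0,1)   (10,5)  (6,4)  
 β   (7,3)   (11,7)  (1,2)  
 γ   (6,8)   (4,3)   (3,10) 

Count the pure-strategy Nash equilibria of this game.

(β, II): Row gets 11 (best alternative 10); Column gets 7 (best alternative 3). Neither deviates — NE.
(α, I) is not a NE: Row would switch to β (7 > 0).
No other cell survives both best-response checks, so there is 1 pure NE.

1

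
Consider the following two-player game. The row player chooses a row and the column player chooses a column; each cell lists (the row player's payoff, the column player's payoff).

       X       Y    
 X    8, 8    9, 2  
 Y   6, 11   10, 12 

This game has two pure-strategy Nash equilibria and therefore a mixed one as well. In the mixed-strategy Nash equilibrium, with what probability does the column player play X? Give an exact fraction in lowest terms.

The column player's mix q on X must make the row player indifferent between X and Y.
The row player's payoff from X: 8q + 9(1−q). From Y: 6q + 10(1−q).
Set equal: 2q = 1(1−q) → q = 1/3.

1/3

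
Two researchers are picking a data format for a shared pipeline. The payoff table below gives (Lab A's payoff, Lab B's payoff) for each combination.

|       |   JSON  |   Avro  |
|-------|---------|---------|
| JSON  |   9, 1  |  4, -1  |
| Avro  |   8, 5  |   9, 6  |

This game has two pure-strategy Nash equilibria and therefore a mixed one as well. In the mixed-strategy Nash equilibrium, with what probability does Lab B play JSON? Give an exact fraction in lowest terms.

Lab B's mix q on JSON must make Lab A indifferent between JSON and Avro.
Lab A's payoff from JSON: 9q + 4(1−q). From Avro: 8q + 9(1−q).
Set equal: 1q = 5(1−q) → q = 5/6.

5/6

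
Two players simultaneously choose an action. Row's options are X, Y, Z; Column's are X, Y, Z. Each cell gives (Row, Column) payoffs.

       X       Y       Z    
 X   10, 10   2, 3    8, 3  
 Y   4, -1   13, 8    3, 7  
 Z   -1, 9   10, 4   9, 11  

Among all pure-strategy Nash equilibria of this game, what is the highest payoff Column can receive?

Both X is a pure NE (Row: 10 ≥ 4; Column: 10 ≥ 3). Column gets 10.
Both Y is a pure NE (Row: 13 ≥ 10; Column: 8 ≥ 7). Column gets 8.
Both Z is a pure NE (Row: 9 ≥ 8; Column: 11 ≥ 9). Column gets 11.
Every other cell has a profitable deviation for at least one player. Highest of {10, 8, 11} is 11.

11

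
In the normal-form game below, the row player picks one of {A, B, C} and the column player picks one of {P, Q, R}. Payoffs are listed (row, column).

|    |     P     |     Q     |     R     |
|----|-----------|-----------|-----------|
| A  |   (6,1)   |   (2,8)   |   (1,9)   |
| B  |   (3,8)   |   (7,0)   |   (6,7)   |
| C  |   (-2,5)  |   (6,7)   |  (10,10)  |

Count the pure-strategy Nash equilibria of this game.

(C, R): the row player gets 10 (best alternative 6); the column player gets 10 (best alternative 7). Neither deviates — NE.
(B, Q) is not a NE: the column player would switch to P (8 > 0).
No other cell survives both best-response checks, so there is 1 pure NE.

1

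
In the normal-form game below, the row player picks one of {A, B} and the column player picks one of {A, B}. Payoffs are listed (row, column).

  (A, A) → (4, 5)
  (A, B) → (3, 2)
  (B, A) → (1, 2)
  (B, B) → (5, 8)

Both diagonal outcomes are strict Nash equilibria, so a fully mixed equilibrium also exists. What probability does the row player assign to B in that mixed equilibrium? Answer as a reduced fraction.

The row player's mix p on A must make the column player indifferent between A and B.
The column player's payoff from A: 5p + 2(1−p). From B: 2p + 8(1−p).
Set equal: 3p = 6(1−p) → p = 6/9 = 2/3.
Probability on B is 1 − 2/3 = 1/3.

1/3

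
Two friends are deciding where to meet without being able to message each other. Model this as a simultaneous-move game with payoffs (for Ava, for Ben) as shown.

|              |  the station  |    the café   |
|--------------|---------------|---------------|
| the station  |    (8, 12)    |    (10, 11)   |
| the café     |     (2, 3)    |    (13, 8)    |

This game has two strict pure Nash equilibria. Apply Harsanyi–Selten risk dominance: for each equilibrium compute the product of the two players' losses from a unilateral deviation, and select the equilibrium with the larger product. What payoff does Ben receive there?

At both the station: Ava loses 8 − 2 = 6 by deviating; Ben loses 12 − 11 = 1. Product = 6·1 = 6.
At both the café: Ava loses 13 − 10 = 3 by deviating; Ben loses 8 − 3 = 5. Product = 3·5 = 15.
15 > 6, so both the café is risk-dominant. Ben's payoff there is 8.

8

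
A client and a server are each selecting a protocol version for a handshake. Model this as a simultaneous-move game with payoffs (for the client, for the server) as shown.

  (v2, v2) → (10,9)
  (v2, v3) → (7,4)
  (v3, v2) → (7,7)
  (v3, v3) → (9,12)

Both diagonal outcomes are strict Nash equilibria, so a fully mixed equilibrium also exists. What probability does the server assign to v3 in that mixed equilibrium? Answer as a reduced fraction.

3/5

The server's mix q on v2 must make the client indifferent between v2 and v3.
The client's payoff from v2: 10q + 7(1−q). From v3: 7q + 9(1−q).
Set equal: 3q = 2(1−q) → q = 2/5.
Probability on v3 is 1 − 2/5 = 3/5.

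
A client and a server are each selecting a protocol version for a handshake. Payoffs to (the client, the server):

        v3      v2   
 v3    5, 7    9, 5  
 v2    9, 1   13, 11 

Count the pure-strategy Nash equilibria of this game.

Both v2: the client gets 13 (best alternative 9); the server gets 11 (best alternative 1). Neither deviates — NE.
Both v3 is not a NE: the client would switch to v2 (9 > 5).
No other cell survives both best-response checks, so there is 1 pure NE.

1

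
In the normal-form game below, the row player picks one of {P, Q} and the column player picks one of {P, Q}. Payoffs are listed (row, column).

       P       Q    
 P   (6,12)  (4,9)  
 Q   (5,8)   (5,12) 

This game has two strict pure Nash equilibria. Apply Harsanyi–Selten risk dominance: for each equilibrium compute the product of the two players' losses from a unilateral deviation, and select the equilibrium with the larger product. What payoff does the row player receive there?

At both P: the row player loses 6 − 5 = 1 by deviating; the column player loses 12 − 9 = 3. Product = 1·3 = 3.
At both Q: the row player loses 5 − 4 = 1 by deviating; the column player loses 12 − 8 = 4. Product = 1·4 = 4.
4 > 3, so both Q is risk-dominant. The row player's payoff there is 5.

5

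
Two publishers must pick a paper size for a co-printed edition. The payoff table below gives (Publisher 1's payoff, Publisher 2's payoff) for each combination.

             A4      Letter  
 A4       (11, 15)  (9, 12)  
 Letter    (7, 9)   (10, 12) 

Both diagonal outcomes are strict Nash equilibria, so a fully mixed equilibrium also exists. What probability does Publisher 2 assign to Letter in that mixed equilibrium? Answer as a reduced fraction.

4/5

Publisher 2's mix q on A4 must make Publisher 1 indifferent between A4 and Letter.
Publisher 1's payoff from A4: 11q + 9(1−q). From Letter: 7q + 10(1−q).
Set equal: 4q = 1(1−q) → q = 1/5.
Probability on Letter is 1 − 1/5 = 4/5.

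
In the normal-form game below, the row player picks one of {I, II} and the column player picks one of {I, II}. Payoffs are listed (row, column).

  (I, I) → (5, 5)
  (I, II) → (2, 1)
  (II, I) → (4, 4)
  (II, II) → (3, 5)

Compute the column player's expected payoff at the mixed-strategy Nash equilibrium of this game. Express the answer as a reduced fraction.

The row player mixes with probability p on I, chosen so the column player is indifferent: 5p + 4(1−p) = 1p + 5(1−p) gives p = 1/5.
The column player's expected payoff is 5·1/5 + 4·4/5 = 21/5.

21/5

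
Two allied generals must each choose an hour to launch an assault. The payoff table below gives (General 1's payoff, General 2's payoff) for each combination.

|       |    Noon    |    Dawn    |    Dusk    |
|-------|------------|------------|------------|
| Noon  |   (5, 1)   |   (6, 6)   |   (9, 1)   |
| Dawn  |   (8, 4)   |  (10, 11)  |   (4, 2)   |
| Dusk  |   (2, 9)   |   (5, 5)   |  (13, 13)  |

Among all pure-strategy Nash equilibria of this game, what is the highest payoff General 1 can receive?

Both Dawn is a pure NE (General 1: 10 ≥ 6; General 2: 11 ≥ 4). General 1 gets 10.
Both Dusk is a pure NE (General 1: 13 ≥ 9; General 2: 13 ≥ 9). General 1 gets 13.
Every other cell has a profitable deviation for at least one player. Highest of {10, 13} is 13.

13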